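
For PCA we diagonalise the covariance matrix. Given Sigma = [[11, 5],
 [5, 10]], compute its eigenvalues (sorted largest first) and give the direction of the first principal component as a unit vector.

Step 1 — characteristic polynomial of 2×2 Sigma:
  det(Sigma - λI) = λ² - trace · λ + det = 0.
  trace = 11 + 10 = 21, det = 11·10 - (5)² = 85.
Step 2 — discriminant:
  Δ = trace² - 4·det = 441 - 340 = 101.
Step 3 — eigenvalues:
  λ = (trace ± √Δ)/2 = (21 ± 10.0499)/2,
  λ_1 = 15.5249,  λ_2 = 5.4751.

Step 4 — unit eigenvector for λ_1: solve (Sigma - λ_1 I)v = 0. First row:
  (11 - 15.5249)·v_x + (5)·v_y = 0, i.e. (-4.5249)·v_x + (5)·v_y = 0,
  so v ∝ (b, λ_1 - a) = (5, 4.5249) = u.
  ||u|| = √((5)² + (4.5249)²) = √(45.4751) ≈ 6.7435,
  v_1 = u/||u|| ≈ (0.7415, 0.671) (||v_1|| = 1).

λ_1 = 15.5249,  λ_2 = 5.4751;  v_1 ≈ (0.7415, 0.671)


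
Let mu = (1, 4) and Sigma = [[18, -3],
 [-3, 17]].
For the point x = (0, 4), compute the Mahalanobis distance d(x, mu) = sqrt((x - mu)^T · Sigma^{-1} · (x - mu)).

Step 1 — centre the observation: (x - mu) = (-1, 0).

Step 2 — invert Sigma. det(Sigma) = 18·17 - (-3)² = 297.
  Sigma^{-1} = (1/det) · [[d, -b], [-b, a]] = [[0.0572, 0.0101],
 [0.0101, 0.0606]].

Step 3 — form the quadratic (x - mu)^T · Sigma^{-1} · (x - mu):
  Sigma^{-1} · (x - mu) = (-0.0572, -0.0101).
  (x - mu)^T · [Sigma^{-1} · (x - mu)] = (-1)·(-0.0572) + (0)·(-0.0101) = 0.0572.

Step 4 — take square root: d = √(0.0572) ≈ 0.2392.

d(x, mu) = √(0.0572) ≈ 0.2392


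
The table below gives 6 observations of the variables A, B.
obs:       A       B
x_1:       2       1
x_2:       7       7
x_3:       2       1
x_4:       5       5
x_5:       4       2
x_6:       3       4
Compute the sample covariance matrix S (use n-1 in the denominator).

Step 1 — column means:
  mean(A) = (2 + 7 + 2 + 5 + 4 + 3) / 6 = 23/6 = 3.8333
  mean(B) = (1 + 7 + 1 + 5 + 2 + 4) / 6 = 20/6 = 3.3333

Step 2 — sample covariance S[i,j] = (1/(n-1)) · Σ_k (x_{k,i} - mean_i) · (x_{k,j} - mean_j), with n-1 = 5.
  S[A,A] = ((-1.8333)·(-1.8333) + (3.1667)·(3.1667) + (-1.8333)·(-1.8333) + (1.1667)·(1.1667) + (0.1667)·(0.1667) + (-0.8333)·(-0.8333)) / 5 = 18.8333/5 = 3.7667
  S[A,B] = ((-1.8333)·(-2.3333) + (3.1667)·(3.6667) + (-1.8333)·(-2.3333) + (1.1667)·(1.6667) + (0.1667)·(-1.3333) + (-0.8333)·(0.6667)) / 5 = 21.3333/5 = 4.2667
  S[B,B] = ((-2.3333)·(-2.3333) + (3.6667)·(3.6667) + (-2.3333)·(-2.3333) + (1.6667)·(1.6667) + (-1.3333)·(-1.3333) + (0.6667)·(0.6667)) / 5 = 29.3333/5 = 5.8667

S is symmetric (S[j,i] = S[i,j]). Assembling:

S = [[3.7667, 4.2667],
 [4.2667, 5.8667]]


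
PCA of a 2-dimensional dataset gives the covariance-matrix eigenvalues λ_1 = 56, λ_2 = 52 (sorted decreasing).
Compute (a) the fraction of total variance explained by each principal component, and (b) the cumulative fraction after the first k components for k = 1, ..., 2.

Step 1 — total variance = trace(Sigma) = Σ λ_i = 56 + 52 = 108.

Step 2 — fraction explained by component i = λ_i / Σ λ:
  PC1: 56/108 = 0.5185
  PC2: 52/108 = 0.4815

Step 3 — cumulative fraction after k components = (λ_1 + ... + λ_k) / Σ λ:
  k = 1: 56/108 = 0.5185
  k = 2: (56 + 52)/108 = 108/108 = 1

Summary (fraction, with percent):

explained: PC1 0.5185 (51.85%), PC2 0.4815 (48.15%);  cumulative: 0.5185, 1


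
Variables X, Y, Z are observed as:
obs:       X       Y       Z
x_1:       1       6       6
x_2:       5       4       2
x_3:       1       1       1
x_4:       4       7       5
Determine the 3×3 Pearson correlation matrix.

Step 1 — column means:
  mean(X) = (1 + 5 + 1 + 4) / 4 = 11/4 = 2.75
  mean(Y) = (6 + 4 + 1 + 7) / 4 = 18/4 = 4.5
  mean(Z) = (6 + 2 + 1 + 5) / 4 = 14/4 = 3.5

Step 2 — sample variances and covariances s[i,j] = (1/(n-1)) · Σ_k (x_{k,i} - mean_i) · (x_{k,j} - mean_j), with n-1 = 3:
  s[X,X] = ((-1.75)·(-1.75) + (2.25)·(2.25) + (-1.75)·(-1.75) + (1.25)·(1.25)) / 3 = 12.75/3 = 4.25
  s[X,Y] = ((-1.75)·(1.5) + (2.25)·(-0.5) + (-1.75)·(-3.5) + (1.25)·(2.5)) / 3 = 5.5/3 = 1.8333
  s[X,Z] = ((-1.75)·(2.5) + (2.25)·(-1.5) + (-1.75)·(-2.5) + (1.25)·(1.5)) / 3 = -1.5/3 = -0.5
  s[Y,Y] = ((1.5)·(1.5) + (-0.5)·(-0.5) + (-3.5)·(-3.5) + (2.5)·(2.5)) / 3 = 21/3 = 7
  s[Y,Z] = ((1.5)·(2.5) + (-0.5)·(-1.5) + (-3.5)·(-2.5) + (2.5)·(1.5)) / 3 = 17/3 = 5.6667
  s[Z,Z] = ((2.5)·(2.5) + (-1.5)·(-1.5) + (-2.5)·(-2.5) + (1.5)·(1.5)) / 3 = 17/3 = 5.6667
  Sample standard deviations s_i = √(s[i,i]):
  s(X) = √(4.25) = 2.0616
  s(Y) = √(7) = 2.6458
  s(Z) = √(5.6667) = 2.3805

Step 3 — r_{ij} = s_{ij} / (s_i · s_j):
  r[X,X] = 1 (diagonal).
  r[X,Y] = 1.8333 / (2.0616 · 2.6458) = 1.8333 / 5.4544 = 0.3361
  r[X,Z] = -0.5 / (2.0616 · 2.3805) = -0.5 / 4.9075 = -0.1019
  r[Y,Y] = 1 (diagonal).
  r[Y,Z] = 5.6667 / (2.6458 · 2.3805) = 5.6667 / 6.2981 = 0.8997
  r[Z,Z] = 1 (diagonal).

R is symmetric with unit diagonal. Assembling:

R = [[1, 0.3361, -0.1019],
 [0.3361, 1, 0.8997],
 [-0.1019, 0.8997, 1]]


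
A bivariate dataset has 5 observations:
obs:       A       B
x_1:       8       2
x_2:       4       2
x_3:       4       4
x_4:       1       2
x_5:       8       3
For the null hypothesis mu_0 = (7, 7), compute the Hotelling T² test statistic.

Step 1 — sample mean vector:
  mean(A) = (8 + 4 + 4 + 1 + 8) / 5 = 25/5 = 5
  mean(B) = (2 + 2 + 4 + 2 + 3) / 5 = 13/5 = 2.6
  x̄ = (5, 2.6),  deviation x̄ - mu_0 = (5, 2.6) - (7, 7) = (-2, -4.4).

Step 2 — sample covariance matrix, S[i,j] = (1/(n-1)) · Σ_k (x_{k,i} - mean_i) · (x_{k,j} - mean_j), divisor n-1 = 4:
  S[A,A] = ((3)·(3) + (-1)·(-1) + (-1)·(-1) + (-4)·(-4) + (3)·(3)) / 4 = 36/4 = 9
  S[A,B] = ((3)·(-0.6) + (-1)·(-0.6) + (-1)·(1.4) + (-4)·(-0.6) + (3)·(0.4)) / 4 = 1/4 = 0.25
  S[B,B] = ((-0.6)·(-0.6) + (-0.6)·(-0.6) + (1.4)·(1.4) + (-0.6)·(-0.6) + (0.4)·(0.4)) / 4 = 3.2/4 = 0.8
  S = [[9, 0.25],
 [0.25, 0.8]].

Step 3 — invert S. det(S) = 9·0.8 - (0.25)² = 7.1375.
  S^{-1} = (1/det) · [[d, -b], [-b, a]] = [[0.1121, -0.035],
 [-0.035, 1.2609]].

Step 4 — quadratic form (x̄ - mu_0)^T · S^{-1} · (x̄ - mu_0):
  S^{-1} · (x̄ - mu_0) = (-0.0701, -5.4781),
  (x̄ - mu_0)^T · [...] = (-2)·(-0.0701) + (-4.4)·(-5.4781) = 24.2438.

Step 5 — scale by n: T² = 5 · 24.2438 = 121.2189.

T² ≈ 121.2189


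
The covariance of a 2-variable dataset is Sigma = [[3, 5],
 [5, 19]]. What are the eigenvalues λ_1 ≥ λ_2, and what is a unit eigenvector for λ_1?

Step 1 — characteristic polynomial of 2×2 Sigma:
  det(Sigma - λI) = λ² - trace · λ + det = 0.
  trace = 3 + 19 = 22, det = 3·19 - (5)² = 32.
Step 2 — discriminant:
  Δ = trace² - 4·det = 484 - 128 = 356.
Step 3 — eigenvalues:
  λ = (trace ± √Δ)/2 = (22 ± 18.868)/2,
  λ_1 = 20.434,  λ_2 = 1.566.

Step 4 — unit eigenvector for λ_1: solve (Sigma - λ_1 I)v = 0. First row:
  (3 - 20.434)·v_x + (5)·v_y = 0, i.e. (-17.434)·v_x + (5)·v_y = 0,
  so v ∝ (b, λ_1 - a) = (5, 17.434) = u.
  ||u|| = √((5)² + (17.434)²) = √(328.9437) ≈ 18.1368,
  v_1 = u/||u|| ≈ (0.2757, 0.9612) (||v_1|| = 1).

λ_1 = 20.434,  λ_2 = 1.566;  v_1 ≈ (0.2757, 0.9612)


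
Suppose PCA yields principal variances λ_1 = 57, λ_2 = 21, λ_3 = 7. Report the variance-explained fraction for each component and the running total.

Step 1 — total variance = trace(Sigma) = Σ λ_i = 57 + 21 + 7 = 85.

Step 2 — fraction explained by component i = λ_i / Σ λ:
  PC1: 57/85 = 0.6706
  PC2: 21/85 = 0.2471
  PC3: 7/85 = 0.0824

Step 3 — cumulative fraction after k components = (λ_1 + ... + λ_k) / Σ λ:
  k = 1: 57/85 = 0.6706
  k = 2: (57 + 21)/85 = 78/85 = 0.9176
  k = 3: (57 + 21 + 7)/85 = 85/85 = 1

Summary (fraction, with percent):

explained: PC1 0.6706 (67.06%), PC2 0.2471 (24.71%), PC3 0.0824 (8.24%);  cumulative: 0.6706, 0.9176, 1


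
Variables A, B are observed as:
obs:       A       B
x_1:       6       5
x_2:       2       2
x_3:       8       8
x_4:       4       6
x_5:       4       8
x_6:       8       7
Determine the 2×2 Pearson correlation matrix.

Step 1 — column means:
  mean(A) = (6 + 2 + 8 + 4 + 4 + 8) / 6 = 32/6 = 5.3333
  mean(B) = (5 + 2 + 8 + 6 + 8 + 7) / 6 = 36/6 = 6

Step 2 — sample variances and covariances s[i,j] = (1/(n-1)) · Σ_k (x_{k,i} - mean_i) · (x_{k,j} - mean_j), with n-1 = 5:
  s[A,A] = ((0.6667)·(0.6667) + (-3.3333)·(-3.3333) + (2.6667)·(2.6667) + (-1.3333)·(-1.3333) + (-1.3333)·(-1.3333) + (2.6667)·(2.6667)) / 5 = 29.3333/5 = 5.8667
  s[A,B] = ((0.6667)·(-1) + (-3.3333)·(-4) + (2.6667)·(2) + (-1.3333)·(0) + (-1.3333)·(2) + (2.6667)·(1)) / 5 = 18/5 = 3.6
  s[B,B] = ((-1)·(-1) + (-4)·(-4) + (2)·(2) + (0)·(0) + (2)·(2) + (1)·(1)) / 5 = 26/5 = 5.2
  Sample standard deviations s_i = √(s[i,i]):
  s(A) = √(5.8667) = 2.4221
  s(B) = √(5.2) = 2.2804

Step 3 — r_{ij} = s_{ij} / (s_i · s_j):
  r[A,A] = 1 (diagonal).
  r[A,B] = 3.6 / (2.4221 · 2.2804) = 3.6 / 5.5233 = 0.6518
  r[B,B] = 1 (diagonal).

R is symmetric with unit diagonal. Assembling:

R = [[1, 0.6518],
 [0.6518, 1]]


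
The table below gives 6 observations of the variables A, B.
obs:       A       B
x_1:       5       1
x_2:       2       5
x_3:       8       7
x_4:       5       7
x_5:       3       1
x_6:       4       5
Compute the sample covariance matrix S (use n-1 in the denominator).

Step 1 — column means:
  mean(A) = (5 + 2 + 8 + 5 + 3 + 4) / 6 = 27/6 = 4.5
  mean(B) = (1 + 5 + 7 + 7 + 1 + 5) / 6 = 26/6 = 4.3333

Step 2 — sample covariance S[i,j] = (1/(n-1)) · Σ_k (x_{k,i} - mean_i) · (x_{k,j} - mean_j), with n-1 = 5.
  S[A,A] = ((0.5)·(0.5) + (-2.5)·(-2.5) + (3.5)·(3.5) + (0.5)·(0.5) + (-1.5)·(-1.5) + (-0.5)·(-0.5)) / 5 = 21.5/5 = 4.3
  S[A,B] = ((0.5)·(-3.3333) + (-2.5)·(0.6667) + (3.5)·(2.6667) + (0.5)·(2.6667) + (-1.5)·(-3.3333) + (-0.5)·(0.6667)) / 5 = 12/5 = 2.4
  S[B,B] = ((-3.3333)·(-3.3333) + (0.6667)·(0.6667) + (2.6667)·(2.6667) + (2.6667)·(2.6667) + (-3.3333)·(-3.3333) + (0.6667)·(0.6667)) / 5 = 37.3333/5 = 7.4667

S is symmetric (S[j,i] = S[i,j]). Assembling:

S = [[4.3, 2.4],
 [2.4, 7.4667]]


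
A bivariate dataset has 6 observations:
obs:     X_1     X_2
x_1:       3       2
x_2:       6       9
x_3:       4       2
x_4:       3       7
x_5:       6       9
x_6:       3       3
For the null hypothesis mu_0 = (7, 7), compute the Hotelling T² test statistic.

Step 1 — sample mean vector:
  mean(X_1) = (3 + 6 + 4 + 3 + 6 + 3) / 6 = 25/6 = 4.1667
  mean(X_2) = (2 + 9 + 2 + 7 + 9 + 3) / 6 = 32/6 = 5.3333
  x̄ = (4.1667, 5.3333),  deviation x̄ - mu_0 = (4.1667, 5.3333) - (7, 7) = (-2.8333, -1.6667).

Step 2 — sample covariance matrix, S[i,j] = (1/(n-1)) · Σ_k (x_{k,i} - mean_i) · (x_{k,j} - mean_j), divisor n-1 = 5:
  S[X_1,X_1] = ((-1.1667)·(-1.1667) + (1.8333)·(1.8333) + (-0.1667)·(-0.1667) + (-1.1667)·(-1.1667) + (1.8333)·(1.8333) + (-1.1667)·(-1.1667)) / 5 = 10.8333/5 = 2.1667
  S[X_1,X_2] = ((-1.1667)·(-3.3333) + (1.8333)·(3.6667) + (-0.1667)·(-3.3333) + (-1.1667)·(1.6667) + (1.8333)·(3.6667) + (-1.1667)·(-2.3333)) / 5 = 18.6667/5 = 3.7333
  S[X_2,X_2] = ((-3.3333)·(-3.3333) + (3.6667)·(3.6667) + (-3.3333)·(-3.3333) + (1.6667)·(1.6667) + (3.6667)·(3.6667) + (-2.3333)·(-2.3333)) / 5 = 57.3333/5 = 11.4667
  S = [[2.1667, 3.7333],
 [3.7333, 11.4667]].

Step 3 — invert S. det(S) = 2.1667·11.4667 - (3.7333)² = 10.9067.
  S^{-1} = (1/det) · [[d, -b], [-b, a]] = [[1.0513, -0.3423],
 [-0.3423, 0.1987]].

Step 4 — quadratic form (x̄ - mu_0)^T · S^{-1} · (x̄ - mu_0):
  S^{-1} · (x̄ - mu_0) = (-2.4083, 0.6388),
  (x̄ - mu_0)^T · [...] = (-2.8333)·(-2.4083) + (-1.6667)·(0.6388) = 5.759.

Step 5 — scale by n: T² = 6 · 5.759 = 34.5538.

T² ≈ 34.5538


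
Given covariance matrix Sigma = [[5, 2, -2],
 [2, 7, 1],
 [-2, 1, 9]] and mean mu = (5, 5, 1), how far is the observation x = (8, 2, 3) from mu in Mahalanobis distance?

Step 1 — centre the observation: (x - mu) = (3, -3, 2).

Step 2 — invert Sigma (cofactor / det for 3×3, or solve directly):
  Sigma^{-1} = [[0.2605, -0.084, 0.0672],
 [-0.084, 0.1723, -0.0378],
 [0.0672, -0.0378, 0.1303]].

Step 3 — form the quadratic (x - mu)^T · Sigma^{-1} · (x - mu):
  Sigma^{-1} · (x - mu) = (1.1681, -0.8445, 0.5756).
  (x - mu)^T · [Sigma^{-1} · (x - mu)] = (3)·(1.1681) + (-3)·(-0.8445) + (2)·(0.5756) = 7.1891.

Step 4 — take square root: d = √(7.1891) ≈ 2.6812.

d(x, mu) = √(7.1891) ≈ 2.6812


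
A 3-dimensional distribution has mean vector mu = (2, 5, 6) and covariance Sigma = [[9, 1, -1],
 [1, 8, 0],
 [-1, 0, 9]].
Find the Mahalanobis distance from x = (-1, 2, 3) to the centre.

Step 1 — centre the observation: (x - mu) = (-3, -3, -3).

Step 2 — invert Sigma (cofactor / det for 3×3, or solve directly):
  Sigma^{-1} = [[0.1141, -0.0143, 0.0127],
 [-0.0143, 0.1268, -0.0016],
 [0.0127, -0.0016, 0.1125]].

Step 3 — form the quadratic (x - mu)^T · Sigma^{-1} · (x - mu):
  Sigma^{-1} · (x - mu) = (-0.3376, -0.3328, -0.3708).
  (x - mu)^T · [Sigma^{-1} · (x - mu)] = (-3)·(-0.3376) + (-3)·(-0.3328) + (-3)·(-0.3708) = 3.1236.

Step 4 — take square root: d = √(3.1236) ≈ 1.7674.

d(x, mu) = √(3.1236) ≈ 1.7674


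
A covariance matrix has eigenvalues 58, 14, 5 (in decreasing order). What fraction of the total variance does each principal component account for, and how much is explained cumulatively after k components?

Step 1 — total variance = trace(Sigma) = Σ λ_i = 58 + 14 + 5 = 77.

Step 2 — fraction explained by component i = λ_i / Σ λ:
  PC1: 58/77 = 0.7532
  PC2: 14/77 = 0.1818
  PC3: 5/77 = 0.0649

Step 3 — cumulative fraction after k components = (λ_1 + ... + λ_k) / Σ λ:
  k = 1: 58/77 = 0.7532
  k = 2: (58 + 14)/77 = 72/77 = 0.9351
  k = 3: (58 + 14 + 5)/77 = 77/77 = 1

Summary (fraction, with percent):

explained: PC1 0.7532 (75.32%), PC2 0.1818 (18.18%), PC3 0.0649 (6.49%);  cumulative: 0.7532, 0.9351, 1


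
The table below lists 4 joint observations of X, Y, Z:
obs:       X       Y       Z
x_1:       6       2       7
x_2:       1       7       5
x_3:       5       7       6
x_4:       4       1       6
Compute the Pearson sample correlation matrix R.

Step 1 — column means:
  mean(X) = (6 + 1 + 5 + 4) / 4 = 16/4 = 4
  mean(Y) = (2 + 7 + 7 + 1) / 4 = 17/4 = 4.25
  mean(Z) = (7 + 5 + 6 + 6) / 4 = 24/4 = 6

Step 2 — sample variances and covariances s[i,j] = (1/(n-1)) · Σ_k (x_{k,i} - mean_i) · (x_{k,j} - mean_j), with n-1 = 3:
  s[X,X] = ((2)·(2) + (-3)·(-3) + (1)·(1) + (0)·(0)) / 3 = 14/3 = 4.6667
  s[X,Y] = ((2)·(-2.25) + (-3)·(2.75) + (1)·(2.75) + (0)·(-3.25)) / 3 = -10/3 = -3.3333
  s[X,Z] = ((2)·(1) + (-3)·(-1) + (1)·(0) + (0)·(0)) / 3 = 5/3 = 1.6667
  s[Y,Y] = ((-2.25)·(-2.25) + (2.75)·(2.75) + (2.75)·(2.75) + (-3.25)·(-3.25)) / 3 = 30.75/3 = 10.25
  s[Y,Z] = ((-2.25)·(1) + (2.75)·(-1) + (2.75)·(0) + (-3.25)·(0)) / 3 = -5/3 = -1.6667
  s[Z,Z] = ((1)·(1) + (-1)·(-1) + (0)·(0) + (0)·(0)) / 3 = 2/3 = 0.6667
  Sample standard deviations s_i = √(s[i,i]):
  s(X) = √(4.6667) = 2.1602
  s(Y) = √(10.25) = 3.2016
  s(Z) = √(0.6667) = 0.8165

Step 3 — r_{ij} = s_{ij} / (s_i · s_j):
  r[X,X] = 1 (diagonal).
  r[X,Y] = -3.3333 / (2.1602 · 3.2016) = -3.3333 / 6.9162 = -0.482
  r[X,Z] = 1.6667 / (2.1602 · 0.8165) = 1.6667 / 1.7638 = 0.9449
  r[Y,Y] = 1 (diagonal).
  r[Y,Z] = -1.6667 / (3.2016 · 0.8165) = -1.6667 / 2.6141 = -0.6376
  r[Z,Z] = 1 (diagonal).

R is symmetric with unit diagonal. Assembling:

R = [[1, -0.482, 0.9449],
 [-0.482, 1, -0.6376],
 [0.9449, -0.6376, 1]]


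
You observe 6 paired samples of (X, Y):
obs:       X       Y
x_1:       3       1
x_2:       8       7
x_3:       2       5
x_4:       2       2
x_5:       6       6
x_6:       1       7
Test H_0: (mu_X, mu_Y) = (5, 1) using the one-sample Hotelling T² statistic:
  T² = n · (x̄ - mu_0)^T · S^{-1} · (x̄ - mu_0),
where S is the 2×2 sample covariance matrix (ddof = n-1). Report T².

Step 1 — sample mean vector:
  mean(X) = (3 + 8 + 2 + 2 + 6 + 1) / 6 = 22/6 = 3.6667
  mean(Y) = (1 + 7 + 5 + 2 + 6 + 7) / 6 = 28/6 = 4.6667
  x̄ = (3.6667, 4.6667),  deviation x̄ - mu_0 = (3.6667, 4.6667) - (5, 1) = (-1.3333, 3.6667).

Step 2 — sample covariance matrix, S[i,j] = (1/(n-1)) · Σ_k (x_{k,i} - mean_i) · (x_{k,j} - mean_j), divisor n-1 = 5:
  S[X,X] = ((-0.6667)·(-0.6667) + (4.3333)·(4.3333) + (-1.6667)·(-1.6667) + (-1.6667)·(-1.6667) + (2.3333)·(2.3333) + (-2.6667)·(-2.6667)) / 5 = 37.3333/5 = 7.4667
  S[X,Y] = ((-0.6667)·(-3.6667) + (4.3333)·(2.3333) + (-1.6667)·(0.3333) + (-1.6667)·(-2.6667) + (2.3333)·(1.3333) + (-2.6667)·(2.3333)) / 5 = 13.3333/5 = 2.6667
  S[Y,Y] = ((-3.6667)·(-3.6667) + (2.3333)·(2.3333) + (0.3333)·(0.3333) + (-2.6667)·(-2.6667) + (1.3333)·(1.3333) + (2.3333)·(2.3333)) / 5 = 33.3333/5 = 6.6667
  S = [[7.4667, 2.6667],
 [2.6667, 6.6667]].

Step 3 — invert S. det(S) = 7.4667·6.6667 - (2.6667)² = 42.6667.
  S^{-1} = (1/det) · [[d, -b], [-b, a]] = [[0.1562, -0.0625],
 [-0.0625, 0.175]].

Step 4 — quadratic form (x̄ - mu_0)^T · S^{-1} · (x̄ - mu_0):
  S^{-1} · (x̄ - mu_0) = (-0.4375, 0.725),
  (x̄ - mu_0)^T · [...] = (-1.3333)·(-0.4375) + (3.6667)·(0.725) = 3.2417.

Step 5 — scale by n: T² = 6 · 3.2417 = 19.45.

T² ≈ 19.45


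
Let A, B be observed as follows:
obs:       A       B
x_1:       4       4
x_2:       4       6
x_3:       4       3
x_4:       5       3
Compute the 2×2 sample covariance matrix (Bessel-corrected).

Step 1 — column means:
  mean(A) = (4 + 4 + 4 + 5) / 4 = 17/4 = 4.25
  mean(B) = (4 + 6 + 3 + 3) / 4 = 16/4 = 4

Step 2 — sample covariance S[i,j] = (1/(n-1)) · Σ_k (x_{k,i} - mean_i) · (x_{k,j} - mean_j), with n-1 = 3.
  S[A,A] = ((-0.25)·(-0.25) + (-0.25)·(-0.25) + (-0.25)·(-0.25) + (0.75)·(0.75)) / 3 = 0.75/3 = 0.25
  S[A,B] = ((-0.25)·(0) + (-0.25)·(2) + (-0.25)·(-1) + (0.75)·(-1)) / 3 = -1/3 = -0.3333
  S[B,B] = ((0)·(0) + (2)·(2) + (-1)·(-1) + (-1)·(-1)) / 3 = 6/3 = 2

S is symmetric (S[j,i] = S[i,j]). Assembling:

S = [[0.25, -0.3333],
 [-0.3333, 2]]


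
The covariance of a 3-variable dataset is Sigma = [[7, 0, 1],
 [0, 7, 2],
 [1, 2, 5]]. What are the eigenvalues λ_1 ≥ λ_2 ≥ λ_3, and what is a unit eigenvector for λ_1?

Step 1 — characteristic polynomial p(λ) = det(λI - Sigma) = λ³ - tr·λ² + c_1·λ - det, where tr = trace, c_1 = sum of the principal 2×2 minors, det = det(Sigma):
  tr = 7 + 7 + 5 = 19,
  c_1 = (7·7 - (0)²) + (7·5 - (1)²) + (7·5 - (2)²) = 49 + 34 + 31 = 114,
  det = 7·(7·5 - (2)²) - (0)·((0)·5 - (2)·(1)) + (1)·((0)·(2) - 7·(1)) = 7·(31) - (0)·(-2) + (1)·(-7) = 210.
  So p(λ) = λ³ - 19λ² + 114λ - 210.
Step 2 — look for an integer root (rational root theorem: any rational root is an integer divisor of 210). Testing λ = 7:
  p(7) = 343 - 931 + 798 - 210 = 0  ✓
  Dividing out (λ - 7): p(λ) = (λ - 7)(λ² - 12λ + 30).
Step 3 — remaining eigenvalues from the quadratic λ² - 12λ + 30 = 0:
  Δ = 12² - 4·30 = 144 - 120 = 24,  λ = (12 ± √24)/2 = (12 ± 4.899)/2 ≈ 8.4495 or 3.5505.
  Sorted: λ_1 = 8.4495,  λ_2 = 7,  λ_3 = 3.5505  (check: sum = 19 = tr ✓).

Step 4 — unit eigenvector for λ_1 ≈ 8.4495: v spans the null space of (Sigma - λ_1 I), whose rows are
  r_1 = (-1.4495, 0, 1),  r_2 = (0, -1.4495, 2),  r_3 = (1, 2, -3.4495).
  v is orthogonal to every row, so take v ∝ r_1 × r_2 = ((0)·(2) - (1)·(-1.4495), (1)·(0) - (-1.4495)·(2), (-1.4495)·(-1.4495) - (0)·(0)) ≈ (1.4495, 2.899, 2.101).
  Let u = (1.4495, 2.899, 2.101).
  ||u|| = √((1.4495)² + (2.899)² + (2.101)²) = √(14.9194) ≈ 3.8626,  v_1 = u/||u|| ≈ (0.3753, 0.7505, 0.5439) (||v_1|| = 1).

λ_1 = 8.4495,  λ_2 = 7,  λ_3 = 3.5505;  v_1 ≈ (0.3753, 0.7505, 0.5439)


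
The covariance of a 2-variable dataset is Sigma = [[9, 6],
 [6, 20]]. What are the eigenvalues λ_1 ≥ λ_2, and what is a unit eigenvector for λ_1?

Step 1 — characteristic polynomial of 2×2 Sigma:
  det(Sigma - λI) = λ² - trace · λ + det = 0.
  trace = 9 + 20 = 29, det = 9·20 - (6)² = 144.
Step 2 — discriminant:
  Δ = trace² - 4·det = 841 - 576 = 265.
Step 3 — eigenvalues:
  λ = (trace ± √Δ)/2 = (29 ± 16.2788)/2,
  λ_1 = 22.6394,  λ_2 = 6.3606.

Step 4 — unit eigenvector for λ_1: solve (Sigma - λ_1 I)v = 0. First row:
  (9 - 22.6394)·v_x + (6)·v_y = 0, i.e. (-13.6394)·v_x + (6)·v_y = 0,
  so v ∝ (b, λ_1 - a) = (6, 13.6394) = u.
  ||u|| = √((6)² + (13.6394)²) = √(222.0335) ≈ 14.9008,
  v_1 = u/||u|| ≈ (0.4027, 0.9153) (||v_1|| = 1).

λ_1 = 22.6394,  λ_2 = 6.3606;  v_1 ≈ (0.4027, 0.9153)


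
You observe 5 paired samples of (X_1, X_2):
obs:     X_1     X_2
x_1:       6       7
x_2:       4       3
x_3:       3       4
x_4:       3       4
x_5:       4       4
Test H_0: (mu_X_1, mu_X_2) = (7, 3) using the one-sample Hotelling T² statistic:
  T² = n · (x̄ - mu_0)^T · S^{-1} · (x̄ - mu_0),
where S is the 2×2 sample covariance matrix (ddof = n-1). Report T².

Step 1 — sample mean vector:
  mean(X_1) = (6 + 4 + 3 + 3 + 4) / 5 = 20/5 = 4
  mean(X_2) = (7 + 3 + 4 + 4 + 4) / 5 = 22/5 = 4.4
  x̄ = (4, 4.4),  deviation x̄ - mu_0 = (4, 4.4) - (7, 3) = (-3, 1.4).

Step 2 — sample covariance matrix, S[i,j] = (1/(n-1)) · Σ_k (x_{k,i} - mean_i) · (x_{k,j} - mean_j), divisor n-1 = 4:
  S[X_1,X_1] = ((2)·(2) + (0)·(0) + (-1)·(-1) + (-1)·(-1) + (0)·(0)) / 4 = 6/4 = 1.5
  S[X_1,X_2] = ((2)·(2.6) + (0)·(-1.4) + (-1)·(-0.4) + (-1)·(-0.4) + (0)·(-0.4)) / 4 = 6/4 = 1.5
  S[X_2,X_2] = ((2.6)·(2.6) + (-1.4)·(-1.4) + (-0.4)·(-0.4) + (-0.4)·(-0.4) + (-0.4)·(-0.4)) / 4 = 9.2/4 = 2.3
  S = [[1.5, 1.5],
 [1.5, 2.3]].

Step 3 — invert S. det(S) = 1.5·2.3 - (1.5)² = 1.2.
  S^{-1} = (1/det) · [[d, -b], [-b, a]] = [[1.9167, -1.25],
 [-1.25, 1.25]].

Step 4 — quadratic form (x̄ - mu_0)^T · S^{-1} · (x̄ - mu_0):
  S^{-1} · (x̄ - mu_0) = (-7.5, 5.5),
  (x̄ - mu_0)^T · [...] = (-3)·(-7.5) + (1.4)·(5.5) = 30.2.

Step 5 — scale by n: T² = 5 · 30.2 = 151.

T² ≈ 151


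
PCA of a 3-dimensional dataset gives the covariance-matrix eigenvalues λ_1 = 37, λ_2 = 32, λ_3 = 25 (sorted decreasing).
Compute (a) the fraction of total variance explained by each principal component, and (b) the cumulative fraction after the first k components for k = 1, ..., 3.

Step 1 — total variance = trace(Sigma) = Σ λ_i = 37 + 32 + 25 = 94.

Step 2 — fraction explained by component i = λ_i / Σ λ:
  PC1: 37/94 = 0.3936
  PC2: 32/94 = 0.3404
  PC3: 25/94 = 0.266

Step 3 — cumulative fraction after k components = (λ_1 + ... + λ_k) / Σ λ:
  k = 1: 37/94 = 0.3936
  k = 2: (37 + 32)/94 = 69/94 = 0.734
  k = 3: (37 + 32 + 25)/94 = 94/94 = 1

Summary (fraction, with percent):

explained: PC1 0.3936 (39.36%), PC2 0.3404 (34.04%), PC3 0.266 (26.6%);  cumulative: 0.3936, 0.734, 1


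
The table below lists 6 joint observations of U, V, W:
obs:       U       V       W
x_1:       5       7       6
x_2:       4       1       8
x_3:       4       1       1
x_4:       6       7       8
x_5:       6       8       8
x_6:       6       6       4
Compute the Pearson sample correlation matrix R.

Step 1 — column means:
  mean(U) = (5 + 4 + 4 + 6 + 6 + 6) / 6 = 31/6 = 5.1667
  mean(V) = (7 + 1 + 1 + 7 + 8 + 6) / 6 = 30/6 = 5
  mean(W) = (6 + 8 + 1 + 8 + 8 + 4) / 6 = 35/6 = 5.8333

Step 2 — sample variances and covariances s[i,j] = (1/(n-1)) · Σ_k (x_{k,i} - mean_i) · (x_{k,j} - mean_j), with n-1 = 5:
  s[U,U] = ((-0.1667)·(-0.1667) + (-1.1667)·(-1.1667) + (-1.1667)·(-1.1667) + (0.8333)·(0.8333) + (0.8333)·(0.8333) + (0.8333)·(0.8333)) / 5 = 4.8333/5 = 0.9667
  s[U,V] = ((-0.1667)·(2) + (-1.1667)·(-4) + (-1.1667)·(-4) + (0.8333)·(2) + (0.8333)·(3) + (0.8333)·(1)) / 5 = 14/5 = 2.8
  s[U,W] = ((-0.1667)·(0.1667) + (-1.1667)·(2.1667) + (-1.1667)·(-4.8333) + (0.8333)·(2.1667) + (0.8333)·(2.1667) + (0.8333)·(-1.8333)) / 5 = 5.1667/5 = 1.0333
  s[V,V] = ((2)·(2) + (-4)·(-4) + (-4)·(-4) + (2)·(2) + (3)·(3) + (1)·(1)) / 5 = 50/5 = 10
  s[V,W] = ((2)·(0.1667) + (-4)·(2.1667) + (-4)·(-4.8333) + (2)·(2.1667) + (3)·(2.1667) + (1)·(-1.8333)) / 5 = 20/5 = 4
  s[W,W] = ((0.1667)·(0.1667) + (2.1667)·(2.1667) + (-4.8333)·(-4.8333) + (2.1667)·(2.1667) + (2.1667)·(2.1667) + (-1.8333)·(-1.8333)) / 5 = 40.8333/5 = 8.1667
  Sample standard deviations s_i = √(s[i,i]):
  s(U) = √(0.9667) = 0.9832
  s(V) = √(10) = 3.1623
  s(W) = √(8.1667) = 2.8577

Step 3 — r_{ij} = s_{ij} / (s_i · s_j):
  r[U,U] = 1 (diagonal).
  r[U,V] = 2.8 / (0.9832 · 3.1623) = 2.8 / 3.1091 = 0.9006
  r[U,W] = 1.0333 / (0.9832 · 2.8577) = 1.0333 / 2.8097 = 0.3678
  r[V,V] = 1 (diagonal).
  r[V,W] = 4 / (3.1623 · 2.8577) = 4 / 9.037 = 0.4426
  r[W,W] = 1 (diagonal).

R is symmetric with unit diagonal. Assembling:

R = [[1, 0.9006, 0.3678],
 [0.9006, 1, 0.4426],
 [0.3678, 0.4426, 1]]


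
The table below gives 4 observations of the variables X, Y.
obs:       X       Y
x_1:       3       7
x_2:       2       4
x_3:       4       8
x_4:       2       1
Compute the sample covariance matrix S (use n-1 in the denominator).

Step 1 — column means:
  mean(X) = (3 + 2 + 4 + 2) / 4 = 11/4 = 2.75
  mean(Y) = (7 + 4 + 8 + 1) / 4 = 20/4 = 5

Step 2 — sample covariance S[i,j] = (1/(n-1)) · Σ_k (x_{k,i} - mean_i) · (x_{k,j} - mean_j), with n-1 = 3.
  S[X,X] = ((0.25)·(0.25) + (-0.75)·(-0.75) + (1.25)·(1.25) + (-0.75)·(-0.75)) / 3 = 2.75/3 = 0.9167
  S[X,Y] = ((0.25)·(2) + (-0.75)·(-1) + (1.25)·(3) + (-0.75)·(-4)) / 3 = 8/3 = 2.6667
  S[Y,Y] = ((2)·(2) + (-1)·(-1) + (3)·(3) + (-4)·(-4)) / 3 = 30/3 = 10

S is symmetric (S[j,i] = S[i,j]). Assembling:

S = [[0.9167, 2.6667],
 [2.6667, 10]]


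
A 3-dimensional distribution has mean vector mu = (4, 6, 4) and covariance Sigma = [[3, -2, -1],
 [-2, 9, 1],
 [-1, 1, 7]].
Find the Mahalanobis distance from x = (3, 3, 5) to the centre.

Step 1 — centre the observation: (x - mu) = (-1, -3, 1).

Step 2 — invert Sigma (cofactor / det for 3×3, or solve directly):
  Sigma^{-1} = [[0.4052, 0.085, 0.0458],
 [0.085, 0.1307, -0.0065],
 [0.0458, -0.0065, 0.1503]].

Step 3 — form the quadratic (x - mu)^T · Sigma^{-1} · (x - mu):
  Sigma^{-1} · (x - mu) = (-0.6144, -0.4837, 0.1242).
  (x - mu)^T · [Sigma^{-1} · (x - mu)] = (-1)·(-0.6144) + (-3)·(-0.4837) + (1)·(0.1242) = 2.1895.

Step 4 — take square root: d = √(2.1895) ≈ 1.4797.

d(x, mu) = √(2.1895) ≈ 1.4797


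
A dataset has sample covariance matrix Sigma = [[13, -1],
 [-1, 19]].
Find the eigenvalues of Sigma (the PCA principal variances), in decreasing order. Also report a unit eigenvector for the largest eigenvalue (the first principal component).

Step 1 — characteristic polynomial of 2×2 Sigma:
  det(Sigma - λI) = λ² - trace · λ + det = 0.
  trace = 13 + 19 = 32, det = 13·19 - (-1)² = 246.
Step 2 — discriminant:
  Δ = trace² - 4·det = 1024 - 984 = 40.
Step 3 — eigenvalues:
  λ = (trace ± √Δ)/2 = (32 ± 6.3246)/2,
  λ_1 = 19.1623,  λ_2 = 12.8377.

Step 4 — unit eigenvector for λ_1: solve (Sigma - λ_1 I)v = 0. First row:
  (13 - 19.1623)·v_x + (-1)·v_y = 0, i.e. (-6.1623)·v_x + (-1)·v_y = 0,
  so v ∝ (b, λ_1 - a) = (-1, 6.1623); multiply by -1 so the first entry is positive: u = (1, -6.1623).
  ||u|| = √((1)² + (-6.1623)²) = √(38.9737) ≈ 6.2429,
  v_1 = u/||u|| ≈ (0.1602, -0.9871) (||v_1|| = 1).

λ_1 = 19.1623,  λ_2 = 12.8377;  v_1 ≈ (0.1602, -0.9871)


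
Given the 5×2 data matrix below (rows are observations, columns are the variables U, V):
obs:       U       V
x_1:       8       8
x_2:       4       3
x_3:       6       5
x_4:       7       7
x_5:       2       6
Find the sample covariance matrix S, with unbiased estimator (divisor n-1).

Step 1 — column means:
  mean(U) = (8 + 4 + 6 + 7 + 2) / 5 = 27/5 = 5.4
  mean(V) = (8 + 3 + 5 + 7 + 6) / 5 = 29/5 = 5.8

Step 2 — sample covariance S[i,j] = (1/(n-1)) · Σ_k (x_{k,i} - mean_i) · (x_{k,j} - mean_j), with n-1 = 4.
  S[U,U] = ((2.6)·(2.6) + (-1.4)·(-1.4) + (0.6)·(0.6) + (1.6)·(1.6) + (-3.4)·(-3.4)) / 4 = 23.2/4 = 5.8
  S[U,V] = ((2.6)·(2.2) + (-1.4)·(-2.8) + (0.6)·(-0.8) + (1.6)·(1.2) + (-3.4)·(0.2)) / 4 = 10.4/4 = 2.6
  S[V,V] = ((2.2)·(2.2) + (-2.8)·(-2.8) + (-0.8)·(-0.8) + (1.2)·(1.2) + (0.2)·(0.2)) / 4 = 14.8/4 = 3.7

S is symmetric (S[j,i] = S[i,j]). Assembling:

S = [[5.8, 2.6],
 [2.6, 3.7]]


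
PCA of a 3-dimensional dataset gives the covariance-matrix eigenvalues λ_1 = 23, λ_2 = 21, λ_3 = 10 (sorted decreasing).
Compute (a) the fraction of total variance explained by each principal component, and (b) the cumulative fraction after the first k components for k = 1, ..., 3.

Step 1 — total variance = trace(Sigma) = Σ λ_i = 23 + 21 + 10 = 54.

Step 2 — fraction explained by component i = λ_i / Σ λ:
  PC1: 23/54 = 0.4259
  PC2: 21/54 = 0.3889
  PC3: 10/54 = 0.1852

Step 3 — cumulative fraction after k components = (λ_1 + ... + λ_k) / Σ λ:
  k = 1: 23/54 = 0.4259
  k = 2: (23 + 21)/54 = 44/54 = 0.8148
  k = 3: (23 + 21 + 10)/54 = 54/54 = 1

Summary (fraction, with percent):

explained: PC1 0.4259 (42.59%), PC2 0.3889 (38.89%), PC3 0.1852 (18.52%);  cumulative: 0.4259, 0.8148, 1


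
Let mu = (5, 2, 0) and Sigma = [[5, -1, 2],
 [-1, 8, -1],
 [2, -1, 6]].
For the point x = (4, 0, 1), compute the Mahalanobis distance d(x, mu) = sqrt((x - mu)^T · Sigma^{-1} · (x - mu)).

Step 1 — centre the observation: (x - mu) = (-1, -2, 1).

Step 2 — invert Sigma (cofactor / det for 3×3, or solve directly):
  Sigma^{-1} = [[0.2338, 0.0199, -0.0746],
 [0.0199, 0.1294, 0.0149],
 [-0.0746, 0.0149, 0.194]].

Step 3 — form the quadratic (x - mu)^T · Sigma^{-1} · (x - mu):
  Sigma^{-1} · (x - mu) = (-0.3483, -0.2637, 0.2388).
  (x - mu)^T · [Sigma^{-1} · (x - mu)] = (-1)·(-0.3483) + (-2)·(-0.2637) + (1)·(0.2388) = 1.1144.

Step 4 — take square root: d = √(1.1144) ≈ 1.0557.

d(x, mu) = √(1.1144) ≈ 1.0557


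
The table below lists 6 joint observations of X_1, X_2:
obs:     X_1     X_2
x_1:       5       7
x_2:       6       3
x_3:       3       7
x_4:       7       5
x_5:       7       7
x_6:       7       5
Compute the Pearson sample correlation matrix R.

Step 1 — column means:
  mean(X_1) = (5 + 6 + 3 + 7 + 7 + 7) / 6 = 35/6 = 5.8333
  mean(X_2) = (7 + 3 + 7 + 5 + 7 + 5) / 6 = 34/6 = 5.6667

Step 2 — sample variances and covariances s[i,j] = (1/(n-1)) · Σ_k (x_{k,i} - mean_i) · (x_{k,j} - mean_j), with n-1 = 5:
  s[X_1,X_1] = ((-0.8333)·(-0.8333) + (0.1667)·(0.1667) + (-2.8333)·(-2.8333) + (1.1667)·(1.1667) + (1.1667)·(1.1667) + (1.1667)·(1.1667)) / 5 = 12.8333/5 = 2.5667
  s[X_1,X_2] = ((-0.8333)·(1.3333) + (0.1667)·(-2.6667) + (-2.8333)·(1.3333) + (1.1667)·(-0.6667) + (1.1667)·(1.3333) + (1.1667)·(-0.6667)) / 5 = -5.3333/5 = -1.0667
  s[X_2,X_2] = ((1.3333)·(1.3333) + (-2.6667)·(-2.6667) + (1.3333)·(1.3333) + (-0.6667)·(-0.6667) + (1.3333)·(1.3333) + (-0.6667)·(-0.6667)) / 5 = 13.3333/5 = 2.6667
  Sample standard deviations s_i = √(s[i,i]):
  s(X_1) = √(2.5667) = 1.6021
  s(X_2) = √(2.6667) = 1.633

Step 3 — r_{ij} = s_{ij} / (s_i · s_j):
  r[X_1,X_1] = 1 (diagonal).
  r[X_1,X_2] = -1.0667 / (1.6021 · 1.633) = -1.0667 / 2.6162 = -0.4077
  r[X_2,X_2] = 1 (diagonal).

R is symmetric with unit diagonal. Assembling:

R = [[1, -0.4077],
 [-0.4077, 1]]


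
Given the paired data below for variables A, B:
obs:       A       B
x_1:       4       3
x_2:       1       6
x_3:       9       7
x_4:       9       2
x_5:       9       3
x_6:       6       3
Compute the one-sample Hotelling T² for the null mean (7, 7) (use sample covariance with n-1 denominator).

Step 1 — sample mean vector:
  mean(A) = (4 + 1 + 9 + 9 + 9 + 6) / 6 = 38/6 = 6.3333
  mean(B) = (3 + 6 + 7 + 2 + 3 + 3) / 6 = 24/6 = 4
  x̄ = (6.3333, 4),  deviation x̄ - mu_0 = (6.3333, 4) - (7, 7) = (-0.6667, -3).

Step 2 — sample covariance matrix, S[i,j] = (1/(n-1)) · Σ_k (x_{k,i} - mean_i) · (x_{k,j} - mean_j), divisor n-1 = 5:
  S[A,A] = ((-2.3333)·(-2.3333) + (-5.3333)·(-5.3333) + (2.6667)·(2.6667) + (2.6667)·(2.6667) + (2.6667)·(2.6667) + (-0.3333)·(-0.3333)) / 5 = 55.3333/5 = 11.0667
  S[A,B] = ((-2.3333)·(-1) + (-5.3333)·(2) + (2.6667)·(3) + (2.6667)·(-2) + (2.6667)·(-1) + (-0.3333)·(-1)) / 5 = -8/5 = -1.6
  S[B,B] = ((-1)·(-1) + (2)·(2) + (3)·(3) + (-2)·(-2) + (-1)·(-1) + (-1)·(-1)) / 5 = 20/5 = 4
  S = [[11.0667, -1.6],
 [-1.6, 4]].

Step 3 — invert S. det(S) = 11.0667·4 - (-1.6)² = 41.7067.
  S^{-1} = (1/det) · [[d, -b], [-b, a]] = [[0.0959, 0.0384],
 [0.0384, 0.2653]].

Step 4 — quadratic form (x̄ - mu_0)^T · S^{-1} · (x̄ - mu_0):
  S^{-1} · (x̄ - mu_0) = (-0.179, -0.8216),
  (x̄ - mu_0)^T · [...] = (-0.6667)·(-0.179) + (-3)·(-0.8216) = 2.5842.

Step 5 — scale by n: T² = 6 · 2.5842 = 15.5051.

T² ≈ 15.5051


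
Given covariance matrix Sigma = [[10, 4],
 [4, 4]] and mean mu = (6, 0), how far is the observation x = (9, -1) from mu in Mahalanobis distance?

Step 1 — centre the observation: (x - mu) = (3, -1).

Step 2 — invert Sigma. det(Sigma) = 10·4 - (4)² = 24.
  Sigma^{-1} = (1/det) · [[d, -b], [-b, a]] = [[0.1667, -0.1667],
 [-0.1667, 0.4167]].

Step 3 — form the quadratic (x - mu)^T · Sigma^{-1} · (x - mu):
  Sigma^{-1} · (x - mu) = (0.6667, -0.9167).
  (x - mu)^T · [Sigma^{-1} · (x - mu)] = (3)·(0.6667) + (-1)·(-0.9167) = 2.9167.

Step 4 — take square root: d = √(2.9167) ≈ 1.7078.

d(x, mu) = √(2.9167) ≈ 1.7078


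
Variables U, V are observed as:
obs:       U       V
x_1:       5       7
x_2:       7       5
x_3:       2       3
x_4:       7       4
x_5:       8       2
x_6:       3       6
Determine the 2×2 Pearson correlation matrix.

Step 1 — column means:
  mean(U) = (5 + 7 + 2 + 7 + 8 + 3) / 6 = 32/6 = 5.3333
  mean(V) = (7 + 5 + 3 + 4 + 2 + 6) / 6 = 27/6 = 4.5

Step 2 — sample variances and covariances s[i,j] = (1/(n-1)) · Σ_k (x_{k,i} - mean_i) · (x_{k,j} - mean_j), with n-1 = 5:
  s[U,U] = ((-0.3333)·(-0.3333) + (1.6667)·(1.6667) + (-3.3333)·(-3.3333) + (1.6667)·(1.6667) + (2.6667)·(2.6667) + (-2.3333)·(-2.3333)) / 5 = 29.3333/5 = 5.8667
  s[U,V] = ((-0.3333)·(2.5) + (1.6667)·(0.5) + (-3.3333)·(-1.5) + (1.6667)·(-0.5) + (2.6667)·(-2.5) + (-2.3333)·(1.5)) / 5 = -6/5 = -1.2
  s[V,V] = ((2.5)·(2.5) + (0.5)·(0.5) + (-1.5)·(-1.5) + (-0.5)·(-0.5) + (-2.5)·(-2.5) + (1.5)·(1.5)) / 5 = 17.5/5 = 3.5
  Sample standard deviations s_i = √(s[i,i]):
  s(U) = √(5.8667) = 2.4221
  s(V) = √(3.5) = 1.8708

Step 3 — r_{ij} = s_{ij} / (s_i · s_j):
  r[U,U] = 1 (diagonal).
  r[U,V] = -1.2 / (2.4221 · 1.8708) = -1.2 / 4.5314 = -0.2648
  r[V,V] = 1 (diagonal).

R is symmetric with unit diagonal. Assembling:

R = [[1, -0.2648],
 [-0.2648, 1]]


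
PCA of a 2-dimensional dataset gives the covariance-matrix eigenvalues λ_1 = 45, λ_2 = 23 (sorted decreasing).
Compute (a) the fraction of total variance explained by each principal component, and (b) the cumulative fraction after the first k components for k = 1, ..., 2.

Step 1 — total variance = trace(Sigma) = Σ λ_i = 45 + 23 = 68.

Step 2 — fraction explained by component i = λ_i / Σ λ:
  PC1: 45/68 = 0.6618
  PC2: 23/68 = 0.3382

Step 3 — cumulative fraction after k components = (λ_1 + ... + λ_k) / Σ λ:
  k = 1: 45/68 = 0.6618
  k = 2: (45 + 23)/68 = 68/68 = 1

Summary (fraction, with percent):

explained: PC1 0.6618 (66.18%), PC2 0.3382 (33.82%);  cumulative: 0.6618, 1


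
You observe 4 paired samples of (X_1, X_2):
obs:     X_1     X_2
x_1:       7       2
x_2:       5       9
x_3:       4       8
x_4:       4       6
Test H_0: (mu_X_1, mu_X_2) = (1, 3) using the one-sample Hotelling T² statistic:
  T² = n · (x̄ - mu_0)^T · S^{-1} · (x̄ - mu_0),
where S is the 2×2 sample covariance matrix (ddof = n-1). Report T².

Step 1 — sample mean vector:
  mean(X_1) = (7 + 5 + 4 + 4) / 4 = 20/4 = 5
  mean(X_2) = (2 + 9 + 8 + 6) / 4 = 25/4 = 6.25
  x̄ = (5, 6.25),  deviation x̄ - mu_0 = (5, 6.25) - (1, 3) = (4, 3.25).

Step 2 — sample covariance matrix, S[i,j] = (1/(n-1)) · Σ_k (x_{k,i} - mean_i) · (x_{k,j} - mean_j), divisor n-1 = 3:
  S[X_1,X_1] = ((2)·(2) + (0)·(0) + (-1)·(-1) + (-1)·(-1)) / 3 = 6/3 = 2
  S[X_1,X_2] = ((2)·(-4.25) + (0)·(2.75) + (-1)·(1.75) + (-1)·(-0.25)) / 3 = -10/3 = -3.3333
  S[X_2,X_2] = ((-4.25)·(-4.25) + (2.75)·(2.75) + (1.75)·(1.75) + (-0.25)·(-0.25)) / 3 = 28.75/3 = 9.5833
  S = [[2, -3.3333],
 [-3.3333, 9.5833]].

Step 3 — invert S. det(S) = 2·9.5833 - (-3.3333)² = 8.0556.
  S^{-1} = (1/det) · [[d, -b], [-b, a]] = [[1.1897, 0.4138],
 [0.4138, 0.2483]].

Step 4 — quadratic form (x̄ - mu_0)^T · S^{-1} · (x̄ - mu_0):
  S^{-1} · (x̄ - mu_0) = (6.1034, 2.4621),
  (x̄ - mu_0)^T · [...] = (4)·(6.1034) + (3.25)·(2.4621) = 32.4155.

Step 5 — scale by n: T² = 4 · 32.4155 = 129.6621.

T² ≈ 129.6621


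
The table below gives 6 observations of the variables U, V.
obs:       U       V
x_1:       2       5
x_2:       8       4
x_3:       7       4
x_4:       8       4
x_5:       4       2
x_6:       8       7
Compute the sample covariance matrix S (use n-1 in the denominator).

Step 1 — column means:
  mean(U) = (2 + 8 + 7 + 8 + 4 + 8) / 6 = 37/6 = 6.1667
  mean(V) = (5 + 4 + 4 + 4 + 2 + 7) / 6 = 26/6 = 4.3333

Step 2 — sample covariance S[i,j] = (1/(n-1)) · Σ_k (x_{k,i} - mean_i) · (x_{k,j} - mean_j), with n-1 = 5.
  S[U,U] = ((-4.1667)·(-4.1667) + (1.8333)·(1.8333) + (0.8333)·(0.8333) + (1.8333)·(1.8333) + (-2.1667)·(-2.1667) + (1.8333)·(1.8333)) / 5 = 32.8333/5 = 6.5667
  S[U,V] = ((-4.1667)·(0.6667) + (1.8333)·(-0.3333) + (0.8333)·(-0.3333) + (1.8333)·(-0.3333) + (-2.1667)·(-2.3333) + (1.8333)·(2.6667)) / 5 = 5.6667/5 = 1.1333
  S[V,V] = ((0.6667)·(0.6667) + (-0.3333)·(-0.3333) + (-0.3333)·(-0.3333) + (-0.3333)·(-0.3333) + (-2.3333)·(-2.3333) + (2.6667)·(2.6667)) / 5 = 13.3333/5 = 2.6667

S is symmetric (S[j,i] = S[i,j]). Assembling:

S = [[6.5667, 1.1333],
 [1.1333, 2.6667]]


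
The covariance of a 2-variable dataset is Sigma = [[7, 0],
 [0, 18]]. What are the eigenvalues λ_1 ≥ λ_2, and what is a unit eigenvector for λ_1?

Step 1 — characteristic polynomial of 2×2 Sigma:
  det(Sigma - λI) = λ² - trace · λ + det = 0.
  trace = 7 + 18 = 25, det = 7·18 - (0)² = 126.
Step 2 — discriminant:
  Δ = trace² - 4·det = 625 - 504 = 121.
Step 3 — eigenvalues:
  λ = (trace ± √Δ)/2 = (25 ± 11)/2,
  λ_1 = 18,  λ_2 = 7.

Step 4 — unit eigenvector for λ_1: Sigma is diagonal, so its eigenvectors are the coordinate axes. λ_1 = 18 is the diagonal entry on the second coordinate axis, hence
  v_1 = (0, 1) (||v_1|| = 1).

λ_1 = 18,  λ_2 = 7;  v_1 ≈ (0, 1)


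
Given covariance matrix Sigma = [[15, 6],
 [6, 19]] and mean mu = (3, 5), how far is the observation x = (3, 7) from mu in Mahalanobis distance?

Step 1 — centre the observation: (x - mu) = (0, 2).

Step 2 — invert Sigma. det(Sigma) = 15·19 - (6)² = 249.
  Sigma^{-1} = (1/det) · [[d, -b], [-b, a]] = [[0.0763, -0.0241],
 [-0.0241, 0.0602]].

Step 3 — form the quadratic (x - mu)^T · Sigma^{-1} · (x - mu):
  Sigma^{-1} · (x - mu) = (-0.0482, 0.1205).
  (x - mu)^T · [Sigma^{-1} · (x - mu)] = (0)·(-0.0482) + (2)·(0.1205) = 0.241.

Step 4 — take square root: d = √(0.241) ≈ 0.4909.

d(x, mu) = √(0.241) ≈ 0.4909


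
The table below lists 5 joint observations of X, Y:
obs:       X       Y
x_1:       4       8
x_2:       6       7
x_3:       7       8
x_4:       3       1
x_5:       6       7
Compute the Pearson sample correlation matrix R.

Step 1 — column means:
  mean(X) = (4 + 6 + 7 + 3 + 6) / 5 = 26/5 = 5.2
  mean(Y) = (8 + 7 + 8 + 1 + 7) / 5 = 31/5 = 6.2

Step 2 — sample variances and covariances s[i,j] = (1/(n-1)) · Σ_k (x_{k,i} - mean_i) · (x_{k,j} - mean_j), with n-1 = 4:
  s[X,X] = ((-1.2)·(-1.2) + (0.8)·(0.8) + (1.8)·(1.8) + (-2.2)·(-2.2) + (0.8)·(0.8)) / 4 = 10.8/4 = 2.7
  s[X,Y] = ((-1.2)·(1.8) + (0.8)·(0.8) + (1.8)·(1.8) + (-2.2)·(-5.2) + (0.8)·(0.8)) / 4 = 13.8/4 = 3.45
  s[Y,Y] = ((1.8)·(1.8) + (0.8)·(0.8) + (1.8)·(1.8) + (-5.2)·(-5.2) + (0.8)·(0.8)) / 4 = 34.8/4 = 8.7
  Sample standard deviations s_i = √(s[i,i]):
  s(X) = √(2.7) = 1.6432
  s(Y) = √(8.7) = 2.9496

Step 3 — r_{ij} = s_{ij} / (s_i · s_j):
  r[X,X] = 1 (diagonal).
  r[X,Y] = 3.45 / (1.6432 · 2.9496) = 3.45 / 4.8466 = 0.7118
  r[Y,Y] = 1 (diagonal).

R is symmetric with unit diagonal. Assembling:

R = [[1, 0.7118],
 [0.7118, 1]]
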